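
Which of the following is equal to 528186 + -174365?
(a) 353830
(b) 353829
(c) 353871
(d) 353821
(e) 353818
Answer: d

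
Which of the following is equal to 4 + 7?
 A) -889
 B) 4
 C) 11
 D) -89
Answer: C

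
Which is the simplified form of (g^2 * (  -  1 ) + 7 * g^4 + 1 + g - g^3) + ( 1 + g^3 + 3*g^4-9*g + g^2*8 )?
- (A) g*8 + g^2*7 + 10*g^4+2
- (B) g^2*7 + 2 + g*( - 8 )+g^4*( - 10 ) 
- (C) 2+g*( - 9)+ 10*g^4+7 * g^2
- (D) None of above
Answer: D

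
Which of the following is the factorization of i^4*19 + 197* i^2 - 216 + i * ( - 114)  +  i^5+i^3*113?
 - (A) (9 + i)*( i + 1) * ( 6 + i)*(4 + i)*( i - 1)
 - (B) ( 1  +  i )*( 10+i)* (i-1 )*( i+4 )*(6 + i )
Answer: A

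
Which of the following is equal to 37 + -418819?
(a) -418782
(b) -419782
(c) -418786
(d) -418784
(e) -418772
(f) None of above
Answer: a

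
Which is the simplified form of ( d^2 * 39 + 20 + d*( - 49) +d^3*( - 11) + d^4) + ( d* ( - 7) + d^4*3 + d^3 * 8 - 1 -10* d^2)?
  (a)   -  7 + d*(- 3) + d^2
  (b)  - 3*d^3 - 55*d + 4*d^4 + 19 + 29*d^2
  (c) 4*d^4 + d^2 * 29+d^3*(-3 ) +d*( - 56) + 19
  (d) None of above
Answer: c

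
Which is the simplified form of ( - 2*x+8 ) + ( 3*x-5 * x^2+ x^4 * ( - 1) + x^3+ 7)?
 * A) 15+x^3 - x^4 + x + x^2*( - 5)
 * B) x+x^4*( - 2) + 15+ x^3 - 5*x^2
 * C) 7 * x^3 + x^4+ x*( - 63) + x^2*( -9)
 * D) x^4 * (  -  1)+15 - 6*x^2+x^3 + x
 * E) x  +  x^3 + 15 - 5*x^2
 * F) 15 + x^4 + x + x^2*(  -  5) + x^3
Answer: A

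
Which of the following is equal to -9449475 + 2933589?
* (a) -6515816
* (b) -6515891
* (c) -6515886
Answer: c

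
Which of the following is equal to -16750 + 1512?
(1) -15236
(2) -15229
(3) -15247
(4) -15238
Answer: 4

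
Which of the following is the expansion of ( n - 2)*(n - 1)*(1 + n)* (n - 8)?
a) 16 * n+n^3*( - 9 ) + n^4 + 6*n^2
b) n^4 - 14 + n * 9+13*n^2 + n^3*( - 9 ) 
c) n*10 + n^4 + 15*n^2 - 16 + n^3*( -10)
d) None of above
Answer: c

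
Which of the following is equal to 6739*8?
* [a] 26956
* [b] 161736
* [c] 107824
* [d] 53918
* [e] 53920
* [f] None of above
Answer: f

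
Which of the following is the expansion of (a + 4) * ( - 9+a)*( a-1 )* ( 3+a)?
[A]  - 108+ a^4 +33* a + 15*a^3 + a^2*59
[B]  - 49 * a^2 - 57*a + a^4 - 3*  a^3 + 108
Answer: B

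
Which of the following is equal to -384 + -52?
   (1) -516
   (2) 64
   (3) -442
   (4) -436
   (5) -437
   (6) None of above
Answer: 4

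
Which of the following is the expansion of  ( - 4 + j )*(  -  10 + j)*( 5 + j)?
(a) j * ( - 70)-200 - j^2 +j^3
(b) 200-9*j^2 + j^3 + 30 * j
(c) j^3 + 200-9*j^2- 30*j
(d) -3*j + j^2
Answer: c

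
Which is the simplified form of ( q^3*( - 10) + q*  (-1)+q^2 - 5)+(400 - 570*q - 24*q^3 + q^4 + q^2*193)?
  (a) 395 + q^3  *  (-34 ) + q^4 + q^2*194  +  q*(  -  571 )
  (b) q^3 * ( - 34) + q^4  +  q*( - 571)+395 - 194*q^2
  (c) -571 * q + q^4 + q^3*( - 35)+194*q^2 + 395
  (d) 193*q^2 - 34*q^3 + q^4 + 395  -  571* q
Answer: a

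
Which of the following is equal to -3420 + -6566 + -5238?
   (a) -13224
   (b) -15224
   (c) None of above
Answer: b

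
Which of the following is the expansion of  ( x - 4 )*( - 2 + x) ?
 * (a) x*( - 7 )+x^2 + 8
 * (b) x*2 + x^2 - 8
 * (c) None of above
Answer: c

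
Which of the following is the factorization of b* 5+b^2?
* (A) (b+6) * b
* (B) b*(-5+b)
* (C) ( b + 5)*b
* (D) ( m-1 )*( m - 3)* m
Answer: C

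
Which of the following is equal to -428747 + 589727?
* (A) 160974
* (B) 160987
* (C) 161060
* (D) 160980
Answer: D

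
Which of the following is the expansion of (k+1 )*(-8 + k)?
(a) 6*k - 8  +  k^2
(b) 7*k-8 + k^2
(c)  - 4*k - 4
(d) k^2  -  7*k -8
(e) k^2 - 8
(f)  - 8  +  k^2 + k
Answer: d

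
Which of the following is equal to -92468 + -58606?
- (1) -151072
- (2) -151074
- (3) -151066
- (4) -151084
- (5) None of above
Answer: 2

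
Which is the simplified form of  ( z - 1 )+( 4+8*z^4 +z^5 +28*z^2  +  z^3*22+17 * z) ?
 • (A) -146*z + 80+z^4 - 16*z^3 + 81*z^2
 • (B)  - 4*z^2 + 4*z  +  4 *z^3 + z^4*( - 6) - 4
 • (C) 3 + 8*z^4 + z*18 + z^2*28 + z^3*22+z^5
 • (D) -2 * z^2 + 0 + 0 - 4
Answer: C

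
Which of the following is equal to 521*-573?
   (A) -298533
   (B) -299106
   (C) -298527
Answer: A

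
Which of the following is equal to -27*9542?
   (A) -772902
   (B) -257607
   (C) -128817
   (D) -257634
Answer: D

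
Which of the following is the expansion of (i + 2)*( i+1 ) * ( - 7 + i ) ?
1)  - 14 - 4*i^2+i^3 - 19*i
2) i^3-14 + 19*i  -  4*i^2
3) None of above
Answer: 1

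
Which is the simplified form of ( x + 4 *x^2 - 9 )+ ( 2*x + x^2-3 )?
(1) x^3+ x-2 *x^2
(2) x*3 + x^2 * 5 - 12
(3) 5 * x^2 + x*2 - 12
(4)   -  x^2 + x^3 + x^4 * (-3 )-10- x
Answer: 2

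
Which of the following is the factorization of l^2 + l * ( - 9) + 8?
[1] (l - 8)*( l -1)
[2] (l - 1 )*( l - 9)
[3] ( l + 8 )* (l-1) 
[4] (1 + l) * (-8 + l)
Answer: 1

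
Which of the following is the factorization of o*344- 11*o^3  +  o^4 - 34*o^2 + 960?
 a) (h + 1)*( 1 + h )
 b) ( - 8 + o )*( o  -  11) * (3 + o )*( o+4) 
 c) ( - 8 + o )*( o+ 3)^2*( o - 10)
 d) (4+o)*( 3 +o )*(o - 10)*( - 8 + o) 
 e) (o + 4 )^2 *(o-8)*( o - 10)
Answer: d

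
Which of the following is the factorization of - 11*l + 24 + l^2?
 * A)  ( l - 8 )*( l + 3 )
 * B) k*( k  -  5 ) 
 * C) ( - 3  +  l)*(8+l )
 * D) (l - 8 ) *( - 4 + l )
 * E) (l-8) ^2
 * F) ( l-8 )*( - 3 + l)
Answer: F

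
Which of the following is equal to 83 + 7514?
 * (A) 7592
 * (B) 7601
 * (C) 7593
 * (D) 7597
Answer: D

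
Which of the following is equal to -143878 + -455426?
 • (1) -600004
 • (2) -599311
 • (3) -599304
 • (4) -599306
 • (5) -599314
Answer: 3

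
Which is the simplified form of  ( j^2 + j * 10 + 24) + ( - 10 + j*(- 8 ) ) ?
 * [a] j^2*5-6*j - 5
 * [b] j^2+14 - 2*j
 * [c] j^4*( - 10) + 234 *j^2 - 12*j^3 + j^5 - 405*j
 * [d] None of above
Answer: d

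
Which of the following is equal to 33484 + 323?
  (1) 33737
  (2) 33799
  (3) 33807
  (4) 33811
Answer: 3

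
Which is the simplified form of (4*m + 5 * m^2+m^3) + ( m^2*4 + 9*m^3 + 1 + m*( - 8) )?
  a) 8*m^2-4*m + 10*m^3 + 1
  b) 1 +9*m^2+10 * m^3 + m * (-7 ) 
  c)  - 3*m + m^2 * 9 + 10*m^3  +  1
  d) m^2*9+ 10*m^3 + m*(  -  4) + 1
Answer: d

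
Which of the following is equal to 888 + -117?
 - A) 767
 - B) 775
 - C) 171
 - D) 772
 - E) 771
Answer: E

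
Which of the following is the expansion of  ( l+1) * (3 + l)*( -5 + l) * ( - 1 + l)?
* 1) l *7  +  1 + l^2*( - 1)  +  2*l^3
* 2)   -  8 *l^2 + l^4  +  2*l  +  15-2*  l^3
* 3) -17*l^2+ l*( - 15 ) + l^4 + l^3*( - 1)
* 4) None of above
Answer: 4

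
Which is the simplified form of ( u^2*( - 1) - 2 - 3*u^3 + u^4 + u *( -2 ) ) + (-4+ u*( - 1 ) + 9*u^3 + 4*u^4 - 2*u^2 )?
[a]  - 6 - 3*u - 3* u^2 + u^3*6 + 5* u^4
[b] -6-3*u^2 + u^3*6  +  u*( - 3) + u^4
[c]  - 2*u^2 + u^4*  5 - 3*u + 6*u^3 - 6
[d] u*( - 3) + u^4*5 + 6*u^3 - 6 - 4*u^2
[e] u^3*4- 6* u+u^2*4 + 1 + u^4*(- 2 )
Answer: a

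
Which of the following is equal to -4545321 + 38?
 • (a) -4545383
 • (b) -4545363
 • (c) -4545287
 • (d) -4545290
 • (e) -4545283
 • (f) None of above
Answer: e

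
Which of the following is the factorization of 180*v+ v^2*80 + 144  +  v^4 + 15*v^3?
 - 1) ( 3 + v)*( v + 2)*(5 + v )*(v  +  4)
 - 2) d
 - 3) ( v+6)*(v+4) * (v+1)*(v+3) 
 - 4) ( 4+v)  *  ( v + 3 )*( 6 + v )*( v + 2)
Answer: 4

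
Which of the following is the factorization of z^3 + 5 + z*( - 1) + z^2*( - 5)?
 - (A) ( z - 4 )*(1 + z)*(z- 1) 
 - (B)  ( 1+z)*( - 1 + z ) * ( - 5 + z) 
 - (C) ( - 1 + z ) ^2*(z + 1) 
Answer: B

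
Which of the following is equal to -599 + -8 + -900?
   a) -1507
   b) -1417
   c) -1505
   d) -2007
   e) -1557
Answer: a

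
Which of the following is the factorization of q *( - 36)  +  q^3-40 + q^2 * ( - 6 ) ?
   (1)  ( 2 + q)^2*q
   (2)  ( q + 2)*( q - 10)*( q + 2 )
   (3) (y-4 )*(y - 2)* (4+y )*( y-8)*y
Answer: 2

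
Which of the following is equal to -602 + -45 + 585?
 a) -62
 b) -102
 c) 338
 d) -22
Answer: a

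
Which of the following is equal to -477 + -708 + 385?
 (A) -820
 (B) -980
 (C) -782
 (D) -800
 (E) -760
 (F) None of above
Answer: D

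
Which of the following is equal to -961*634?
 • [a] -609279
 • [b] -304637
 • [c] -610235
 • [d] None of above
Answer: d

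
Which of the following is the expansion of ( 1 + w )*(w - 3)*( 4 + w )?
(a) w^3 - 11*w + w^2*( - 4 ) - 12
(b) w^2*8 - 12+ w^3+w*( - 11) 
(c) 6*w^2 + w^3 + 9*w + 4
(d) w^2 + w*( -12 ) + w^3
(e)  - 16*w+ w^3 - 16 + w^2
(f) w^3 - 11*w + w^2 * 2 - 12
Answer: f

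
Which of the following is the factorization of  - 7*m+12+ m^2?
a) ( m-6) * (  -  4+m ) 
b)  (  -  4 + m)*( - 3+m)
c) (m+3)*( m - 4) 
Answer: b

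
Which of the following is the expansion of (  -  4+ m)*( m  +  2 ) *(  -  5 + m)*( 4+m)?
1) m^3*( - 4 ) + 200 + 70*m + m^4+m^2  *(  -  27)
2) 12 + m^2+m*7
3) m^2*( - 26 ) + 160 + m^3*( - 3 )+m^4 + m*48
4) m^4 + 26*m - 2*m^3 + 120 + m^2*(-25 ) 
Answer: 3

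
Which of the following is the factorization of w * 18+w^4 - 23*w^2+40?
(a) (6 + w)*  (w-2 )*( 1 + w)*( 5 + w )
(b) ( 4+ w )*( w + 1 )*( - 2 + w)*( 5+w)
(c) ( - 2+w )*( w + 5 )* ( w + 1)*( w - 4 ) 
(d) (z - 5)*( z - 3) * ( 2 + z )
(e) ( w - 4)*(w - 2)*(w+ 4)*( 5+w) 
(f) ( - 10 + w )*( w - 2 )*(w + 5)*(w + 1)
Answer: c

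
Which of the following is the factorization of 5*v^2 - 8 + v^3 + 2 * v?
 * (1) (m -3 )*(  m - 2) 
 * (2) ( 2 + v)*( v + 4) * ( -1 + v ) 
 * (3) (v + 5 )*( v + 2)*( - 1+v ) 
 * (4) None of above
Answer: 2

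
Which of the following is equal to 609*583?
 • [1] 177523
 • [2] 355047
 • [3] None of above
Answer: 2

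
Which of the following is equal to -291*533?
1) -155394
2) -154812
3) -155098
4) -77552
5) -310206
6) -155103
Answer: 6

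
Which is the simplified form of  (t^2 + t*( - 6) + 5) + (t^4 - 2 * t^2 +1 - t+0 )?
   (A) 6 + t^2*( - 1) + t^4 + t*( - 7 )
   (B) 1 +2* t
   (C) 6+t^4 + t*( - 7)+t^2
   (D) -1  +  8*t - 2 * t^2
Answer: A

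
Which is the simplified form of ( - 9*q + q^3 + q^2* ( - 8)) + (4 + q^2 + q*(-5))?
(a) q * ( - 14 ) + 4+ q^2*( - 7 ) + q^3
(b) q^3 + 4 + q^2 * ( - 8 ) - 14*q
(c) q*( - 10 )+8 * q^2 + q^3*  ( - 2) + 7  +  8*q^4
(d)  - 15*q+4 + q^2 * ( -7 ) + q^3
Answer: a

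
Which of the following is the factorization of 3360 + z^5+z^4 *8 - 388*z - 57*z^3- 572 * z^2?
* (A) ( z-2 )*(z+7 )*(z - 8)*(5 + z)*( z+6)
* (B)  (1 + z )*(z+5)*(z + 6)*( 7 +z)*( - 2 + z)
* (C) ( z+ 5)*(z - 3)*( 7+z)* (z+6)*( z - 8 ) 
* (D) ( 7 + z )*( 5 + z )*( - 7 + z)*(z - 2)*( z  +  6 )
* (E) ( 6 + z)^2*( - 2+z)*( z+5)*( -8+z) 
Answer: A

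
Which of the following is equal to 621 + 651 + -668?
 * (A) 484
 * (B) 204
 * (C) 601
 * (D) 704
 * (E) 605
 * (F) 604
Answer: F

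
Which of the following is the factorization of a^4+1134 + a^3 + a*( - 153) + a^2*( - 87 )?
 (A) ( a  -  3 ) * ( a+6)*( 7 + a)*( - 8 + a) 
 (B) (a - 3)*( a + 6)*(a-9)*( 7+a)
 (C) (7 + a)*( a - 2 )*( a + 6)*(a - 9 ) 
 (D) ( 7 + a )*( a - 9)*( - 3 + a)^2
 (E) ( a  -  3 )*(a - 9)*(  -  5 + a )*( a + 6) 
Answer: B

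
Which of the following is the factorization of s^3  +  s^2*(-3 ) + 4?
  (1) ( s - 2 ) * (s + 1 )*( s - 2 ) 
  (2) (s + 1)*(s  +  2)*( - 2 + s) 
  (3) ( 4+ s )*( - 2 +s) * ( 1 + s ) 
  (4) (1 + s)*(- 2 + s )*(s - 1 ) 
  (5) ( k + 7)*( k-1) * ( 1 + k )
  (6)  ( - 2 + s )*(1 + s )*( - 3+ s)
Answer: 1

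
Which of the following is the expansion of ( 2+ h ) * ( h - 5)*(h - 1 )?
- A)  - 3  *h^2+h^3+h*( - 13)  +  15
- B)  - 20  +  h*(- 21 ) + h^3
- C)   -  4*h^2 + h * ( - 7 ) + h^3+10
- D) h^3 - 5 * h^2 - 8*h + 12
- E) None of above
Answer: C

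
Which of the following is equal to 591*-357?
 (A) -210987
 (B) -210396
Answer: A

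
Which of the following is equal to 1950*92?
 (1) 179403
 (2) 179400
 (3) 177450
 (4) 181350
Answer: 2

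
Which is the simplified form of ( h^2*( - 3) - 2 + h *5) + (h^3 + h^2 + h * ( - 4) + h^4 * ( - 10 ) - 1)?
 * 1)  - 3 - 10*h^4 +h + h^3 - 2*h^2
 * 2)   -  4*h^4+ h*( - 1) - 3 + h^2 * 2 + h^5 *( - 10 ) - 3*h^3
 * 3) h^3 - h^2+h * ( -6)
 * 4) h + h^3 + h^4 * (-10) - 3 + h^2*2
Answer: 1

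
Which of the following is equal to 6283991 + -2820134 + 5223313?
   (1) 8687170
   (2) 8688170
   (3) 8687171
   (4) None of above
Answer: 1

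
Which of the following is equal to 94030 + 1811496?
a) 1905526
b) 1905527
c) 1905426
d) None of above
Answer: a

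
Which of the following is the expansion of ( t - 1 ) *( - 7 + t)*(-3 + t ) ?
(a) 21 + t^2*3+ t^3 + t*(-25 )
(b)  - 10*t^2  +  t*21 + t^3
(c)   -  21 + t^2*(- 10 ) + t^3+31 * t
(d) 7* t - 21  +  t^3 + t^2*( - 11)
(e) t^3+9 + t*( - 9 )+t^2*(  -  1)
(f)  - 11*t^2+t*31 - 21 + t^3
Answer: f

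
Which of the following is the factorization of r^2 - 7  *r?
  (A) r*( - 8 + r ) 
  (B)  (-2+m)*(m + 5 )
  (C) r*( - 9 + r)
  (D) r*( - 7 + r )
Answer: D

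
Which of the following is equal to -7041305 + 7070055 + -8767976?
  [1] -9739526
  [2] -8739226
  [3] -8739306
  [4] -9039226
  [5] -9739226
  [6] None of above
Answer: 2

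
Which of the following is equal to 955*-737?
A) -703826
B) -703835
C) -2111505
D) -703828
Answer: B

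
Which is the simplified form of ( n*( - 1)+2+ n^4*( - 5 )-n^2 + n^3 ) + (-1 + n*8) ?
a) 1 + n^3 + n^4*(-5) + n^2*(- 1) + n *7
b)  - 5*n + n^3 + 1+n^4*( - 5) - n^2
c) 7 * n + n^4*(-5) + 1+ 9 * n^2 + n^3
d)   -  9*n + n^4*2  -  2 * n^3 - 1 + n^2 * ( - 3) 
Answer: a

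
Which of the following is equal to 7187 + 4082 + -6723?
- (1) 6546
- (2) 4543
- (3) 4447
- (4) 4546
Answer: 4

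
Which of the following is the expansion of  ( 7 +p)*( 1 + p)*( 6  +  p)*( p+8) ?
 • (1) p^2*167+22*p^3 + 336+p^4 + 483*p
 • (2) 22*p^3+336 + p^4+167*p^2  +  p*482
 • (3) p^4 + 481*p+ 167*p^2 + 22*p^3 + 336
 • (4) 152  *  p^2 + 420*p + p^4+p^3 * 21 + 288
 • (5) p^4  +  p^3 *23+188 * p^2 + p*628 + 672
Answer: 2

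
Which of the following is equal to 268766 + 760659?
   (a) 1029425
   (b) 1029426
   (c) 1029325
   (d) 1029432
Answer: a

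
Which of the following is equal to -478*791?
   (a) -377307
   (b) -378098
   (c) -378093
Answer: b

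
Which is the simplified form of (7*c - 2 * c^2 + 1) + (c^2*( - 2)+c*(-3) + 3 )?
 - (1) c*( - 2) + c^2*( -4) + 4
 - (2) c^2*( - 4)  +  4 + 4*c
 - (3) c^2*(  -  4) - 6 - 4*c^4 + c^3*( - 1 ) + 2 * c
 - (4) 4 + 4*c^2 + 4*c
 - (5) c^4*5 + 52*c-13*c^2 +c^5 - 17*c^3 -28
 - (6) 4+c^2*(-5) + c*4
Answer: 2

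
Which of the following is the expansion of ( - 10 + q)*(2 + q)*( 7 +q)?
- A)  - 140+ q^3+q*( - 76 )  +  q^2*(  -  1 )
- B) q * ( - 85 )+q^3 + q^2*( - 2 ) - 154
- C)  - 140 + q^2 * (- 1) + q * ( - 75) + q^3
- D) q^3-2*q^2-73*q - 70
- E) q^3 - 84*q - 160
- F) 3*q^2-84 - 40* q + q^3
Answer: A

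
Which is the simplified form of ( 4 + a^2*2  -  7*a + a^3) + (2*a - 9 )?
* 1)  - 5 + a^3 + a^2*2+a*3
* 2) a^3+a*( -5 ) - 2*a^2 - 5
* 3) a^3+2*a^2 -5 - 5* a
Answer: 3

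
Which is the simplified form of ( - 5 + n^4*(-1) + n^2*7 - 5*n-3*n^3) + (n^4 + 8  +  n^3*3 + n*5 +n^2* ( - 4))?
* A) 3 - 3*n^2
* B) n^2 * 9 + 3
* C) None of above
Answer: C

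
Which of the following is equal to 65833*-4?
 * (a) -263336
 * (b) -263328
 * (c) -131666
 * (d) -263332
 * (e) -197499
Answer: d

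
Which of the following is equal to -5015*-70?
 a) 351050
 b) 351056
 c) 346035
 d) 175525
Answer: a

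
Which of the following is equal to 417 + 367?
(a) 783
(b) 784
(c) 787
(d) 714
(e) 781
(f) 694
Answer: b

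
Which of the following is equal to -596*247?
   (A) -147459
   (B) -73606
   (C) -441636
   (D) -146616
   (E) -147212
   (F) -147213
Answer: E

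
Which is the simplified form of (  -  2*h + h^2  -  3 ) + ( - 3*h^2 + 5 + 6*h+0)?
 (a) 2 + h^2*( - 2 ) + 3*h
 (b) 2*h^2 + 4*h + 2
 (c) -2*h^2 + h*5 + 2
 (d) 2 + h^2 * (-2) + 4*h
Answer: d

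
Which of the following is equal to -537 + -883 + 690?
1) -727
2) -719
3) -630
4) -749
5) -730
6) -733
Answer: 5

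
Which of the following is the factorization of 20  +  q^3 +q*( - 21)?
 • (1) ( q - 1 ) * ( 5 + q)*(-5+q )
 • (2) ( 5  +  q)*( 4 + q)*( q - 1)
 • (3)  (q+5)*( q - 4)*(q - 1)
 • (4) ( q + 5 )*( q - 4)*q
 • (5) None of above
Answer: 3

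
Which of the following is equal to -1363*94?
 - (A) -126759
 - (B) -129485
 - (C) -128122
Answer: C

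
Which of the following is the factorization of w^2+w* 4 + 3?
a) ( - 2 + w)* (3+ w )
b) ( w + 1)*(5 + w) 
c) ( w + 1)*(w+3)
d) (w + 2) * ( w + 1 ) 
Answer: c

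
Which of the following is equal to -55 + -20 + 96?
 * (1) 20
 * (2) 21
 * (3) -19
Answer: 2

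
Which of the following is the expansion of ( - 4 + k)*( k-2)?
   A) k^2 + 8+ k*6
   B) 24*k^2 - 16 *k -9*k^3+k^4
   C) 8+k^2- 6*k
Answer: C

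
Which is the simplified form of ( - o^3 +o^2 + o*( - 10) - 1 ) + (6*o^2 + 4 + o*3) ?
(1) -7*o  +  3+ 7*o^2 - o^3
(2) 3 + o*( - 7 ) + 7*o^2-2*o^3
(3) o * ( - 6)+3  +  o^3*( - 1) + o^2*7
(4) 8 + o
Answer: 1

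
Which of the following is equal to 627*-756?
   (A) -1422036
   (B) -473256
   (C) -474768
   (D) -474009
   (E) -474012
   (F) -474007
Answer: E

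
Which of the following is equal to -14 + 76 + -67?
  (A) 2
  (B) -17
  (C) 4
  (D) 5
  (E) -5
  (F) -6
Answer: E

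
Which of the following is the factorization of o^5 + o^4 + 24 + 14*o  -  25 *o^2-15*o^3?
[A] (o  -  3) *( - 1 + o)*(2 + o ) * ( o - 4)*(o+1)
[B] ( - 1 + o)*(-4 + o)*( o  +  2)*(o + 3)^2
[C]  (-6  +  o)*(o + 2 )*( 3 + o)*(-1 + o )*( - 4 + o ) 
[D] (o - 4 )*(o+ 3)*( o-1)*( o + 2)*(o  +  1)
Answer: D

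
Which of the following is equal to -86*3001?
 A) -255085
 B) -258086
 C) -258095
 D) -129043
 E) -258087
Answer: B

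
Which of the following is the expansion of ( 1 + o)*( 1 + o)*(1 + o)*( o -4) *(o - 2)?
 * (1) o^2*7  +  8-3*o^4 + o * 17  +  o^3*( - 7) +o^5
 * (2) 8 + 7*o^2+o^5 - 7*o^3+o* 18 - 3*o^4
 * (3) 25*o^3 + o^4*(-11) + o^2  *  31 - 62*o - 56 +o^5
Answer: 2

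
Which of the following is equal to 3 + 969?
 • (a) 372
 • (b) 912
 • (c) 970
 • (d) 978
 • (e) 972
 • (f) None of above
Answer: e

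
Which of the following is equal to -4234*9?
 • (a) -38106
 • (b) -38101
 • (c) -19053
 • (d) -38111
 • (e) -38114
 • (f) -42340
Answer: a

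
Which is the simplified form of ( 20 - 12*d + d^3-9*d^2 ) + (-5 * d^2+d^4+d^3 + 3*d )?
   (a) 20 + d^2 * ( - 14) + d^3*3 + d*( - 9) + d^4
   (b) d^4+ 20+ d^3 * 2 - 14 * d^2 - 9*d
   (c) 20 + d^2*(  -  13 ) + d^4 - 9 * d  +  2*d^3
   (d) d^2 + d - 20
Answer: b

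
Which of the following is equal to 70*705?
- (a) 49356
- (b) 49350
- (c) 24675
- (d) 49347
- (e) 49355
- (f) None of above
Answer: b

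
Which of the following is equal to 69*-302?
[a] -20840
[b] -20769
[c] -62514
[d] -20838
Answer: d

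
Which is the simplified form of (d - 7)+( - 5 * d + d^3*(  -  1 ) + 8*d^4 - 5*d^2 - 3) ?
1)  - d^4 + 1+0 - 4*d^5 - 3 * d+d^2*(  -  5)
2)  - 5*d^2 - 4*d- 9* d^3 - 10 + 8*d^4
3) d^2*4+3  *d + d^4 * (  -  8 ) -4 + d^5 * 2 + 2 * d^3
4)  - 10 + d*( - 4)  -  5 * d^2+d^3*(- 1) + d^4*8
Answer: 4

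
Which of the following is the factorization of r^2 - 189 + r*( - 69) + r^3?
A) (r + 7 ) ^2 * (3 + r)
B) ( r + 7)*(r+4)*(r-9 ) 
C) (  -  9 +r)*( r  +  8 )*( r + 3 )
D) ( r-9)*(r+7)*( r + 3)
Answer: D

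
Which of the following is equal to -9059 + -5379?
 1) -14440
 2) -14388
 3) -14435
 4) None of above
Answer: 4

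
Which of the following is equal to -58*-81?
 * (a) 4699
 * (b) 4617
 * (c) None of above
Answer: c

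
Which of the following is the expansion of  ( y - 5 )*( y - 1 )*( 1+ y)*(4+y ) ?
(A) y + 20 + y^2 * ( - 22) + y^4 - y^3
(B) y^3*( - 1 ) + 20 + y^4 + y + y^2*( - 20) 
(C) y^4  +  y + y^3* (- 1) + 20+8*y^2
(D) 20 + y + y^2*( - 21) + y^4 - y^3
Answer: D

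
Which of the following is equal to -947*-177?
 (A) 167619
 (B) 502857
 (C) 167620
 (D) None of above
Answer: A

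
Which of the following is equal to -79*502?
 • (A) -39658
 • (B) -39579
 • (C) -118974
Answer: A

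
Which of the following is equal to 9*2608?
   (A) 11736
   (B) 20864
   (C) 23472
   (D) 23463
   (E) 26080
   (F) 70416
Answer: C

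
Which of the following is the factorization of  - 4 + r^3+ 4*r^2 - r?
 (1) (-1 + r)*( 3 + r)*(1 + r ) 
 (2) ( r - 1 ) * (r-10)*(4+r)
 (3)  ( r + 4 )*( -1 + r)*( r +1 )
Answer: 3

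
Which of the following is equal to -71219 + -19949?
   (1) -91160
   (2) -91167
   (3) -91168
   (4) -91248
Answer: 3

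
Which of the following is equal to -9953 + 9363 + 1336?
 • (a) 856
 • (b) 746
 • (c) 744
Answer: b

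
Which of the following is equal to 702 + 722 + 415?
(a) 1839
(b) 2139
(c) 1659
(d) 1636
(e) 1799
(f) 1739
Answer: a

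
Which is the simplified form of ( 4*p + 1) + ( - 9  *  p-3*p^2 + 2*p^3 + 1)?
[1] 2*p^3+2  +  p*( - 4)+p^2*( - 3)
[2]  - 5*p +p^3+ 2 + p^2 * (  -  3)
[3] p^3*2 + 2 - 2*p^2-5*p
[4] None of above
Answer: 4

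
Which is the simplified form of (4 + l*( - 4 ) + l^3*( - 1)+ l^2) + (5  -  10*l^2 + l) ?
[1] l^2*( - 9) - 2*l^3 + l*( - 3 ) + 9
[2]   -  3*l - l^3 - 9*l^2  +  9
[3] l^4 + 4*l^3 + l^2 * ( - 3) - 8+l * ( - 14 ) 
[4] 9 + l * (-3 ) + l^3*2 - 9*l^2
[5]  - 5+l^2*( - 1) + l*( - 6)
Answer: 2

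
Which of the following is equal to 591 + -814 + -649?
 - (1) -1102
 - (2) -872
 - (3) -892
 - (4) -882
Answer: 2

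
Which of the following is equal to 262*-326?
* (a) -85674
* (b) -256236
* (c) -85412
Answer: c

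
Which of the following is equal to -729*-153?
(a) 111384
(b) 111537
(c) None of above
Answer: b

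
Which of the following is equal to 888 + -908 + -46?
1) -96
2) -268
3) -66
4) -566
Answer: 3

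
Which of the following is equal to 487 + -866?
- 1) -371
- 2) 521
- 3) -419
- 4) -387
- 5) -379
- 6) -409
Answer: 5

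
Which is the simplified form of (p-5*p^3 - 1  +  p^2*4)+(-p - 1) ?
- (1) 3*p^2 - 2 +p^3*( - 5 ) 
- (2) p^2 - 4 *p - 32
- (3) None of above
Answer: 3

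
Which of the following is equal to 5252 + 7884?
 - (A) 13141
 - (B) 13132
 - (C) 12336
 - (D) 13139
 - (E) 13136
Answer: E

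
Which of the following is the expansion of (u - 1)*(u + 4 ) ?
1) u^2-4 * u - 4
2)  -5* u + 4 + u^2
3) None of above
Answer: 3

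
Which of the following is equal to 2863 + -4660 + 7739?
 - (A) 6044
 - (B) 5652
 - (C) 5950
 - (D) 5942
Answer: D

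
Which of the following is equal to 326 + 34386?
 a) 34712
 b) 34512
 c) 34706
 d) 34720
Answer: a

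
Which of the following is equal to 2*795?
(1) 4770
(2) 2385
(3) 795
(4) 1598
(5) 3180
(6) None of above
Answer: 6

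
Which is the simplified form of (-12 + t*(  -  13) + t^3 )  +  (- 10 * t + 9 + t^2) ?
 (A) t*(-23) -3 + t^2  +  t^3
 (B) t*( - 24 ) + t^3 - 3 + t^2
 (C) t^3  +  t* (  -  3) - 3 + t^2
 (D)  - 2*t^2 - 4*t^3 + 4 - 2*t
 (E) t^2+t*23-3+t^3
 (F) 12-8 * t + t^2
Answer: A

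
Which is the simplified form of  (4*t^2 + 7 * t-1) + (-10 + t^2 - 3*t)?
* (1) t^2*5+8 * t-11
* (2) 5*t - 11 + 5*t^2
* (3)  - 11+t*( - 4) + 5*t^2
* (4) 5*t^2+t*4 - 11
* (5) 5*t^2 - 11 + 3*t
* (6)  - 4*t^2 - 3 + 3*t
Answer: 4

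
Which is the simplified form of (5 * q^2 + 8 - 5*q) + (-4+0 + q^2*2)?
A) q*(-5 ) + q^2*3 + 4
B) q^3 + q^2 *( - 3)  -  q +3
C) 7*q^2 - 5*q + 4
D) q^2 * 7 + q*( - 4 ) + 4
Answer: C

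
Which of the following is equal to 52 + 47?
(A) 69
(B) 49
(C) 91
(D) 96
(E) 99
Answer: E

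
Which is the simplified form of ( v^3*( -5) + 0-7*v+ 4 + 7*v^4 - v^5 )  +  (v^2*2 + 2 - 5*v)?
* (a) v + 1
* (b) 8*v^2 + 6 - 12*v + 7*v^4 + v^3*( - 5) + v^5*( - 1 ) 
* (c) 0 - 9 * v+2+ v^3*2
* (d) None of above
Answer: d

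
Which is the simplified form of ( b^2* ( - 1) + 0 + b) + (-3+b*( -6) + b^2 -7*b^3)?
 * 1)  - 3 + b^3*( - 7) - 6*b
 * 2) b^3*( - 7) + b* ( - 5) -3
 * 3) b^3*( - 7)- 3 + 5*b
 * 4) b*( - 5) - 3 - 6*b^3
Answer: 2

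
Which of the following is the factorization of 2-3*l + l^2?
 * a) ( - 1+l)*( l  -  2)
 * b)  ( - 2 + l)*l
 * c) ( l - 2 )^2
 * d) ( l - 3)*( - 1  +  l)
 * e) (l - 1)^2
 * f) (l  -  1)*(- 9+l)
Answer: a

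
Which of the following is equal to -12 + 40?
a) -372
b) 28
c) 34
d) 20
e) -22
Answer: b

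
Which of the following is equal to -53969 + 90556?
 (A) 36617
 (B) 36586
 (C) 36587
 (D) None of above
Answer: C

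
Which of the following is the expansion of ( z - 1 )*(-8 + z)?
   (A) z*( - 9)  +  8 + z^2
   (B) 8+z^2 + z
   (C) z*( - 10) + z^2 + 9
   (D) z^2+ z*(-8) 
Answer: A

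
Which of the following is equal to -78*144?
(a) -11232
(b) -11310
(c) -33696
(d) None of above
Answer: a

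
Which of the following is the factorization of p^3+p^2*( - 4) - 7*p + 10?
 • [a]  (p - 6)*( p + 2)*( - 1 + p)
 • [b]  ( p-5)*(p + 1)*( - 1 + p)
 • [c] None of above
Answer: c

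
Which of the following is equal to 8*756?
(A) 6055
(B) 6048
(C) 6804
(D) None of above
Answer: B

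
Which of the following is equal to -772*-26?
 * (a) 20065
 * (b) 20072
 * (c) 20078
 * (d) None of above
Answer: b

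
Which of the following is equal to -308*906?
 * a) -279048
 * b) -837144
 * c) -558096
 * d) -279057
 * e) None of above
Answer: a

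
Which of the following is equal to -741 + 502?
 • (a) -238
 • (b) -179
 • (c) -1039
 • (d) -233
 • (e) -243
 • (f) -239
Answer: f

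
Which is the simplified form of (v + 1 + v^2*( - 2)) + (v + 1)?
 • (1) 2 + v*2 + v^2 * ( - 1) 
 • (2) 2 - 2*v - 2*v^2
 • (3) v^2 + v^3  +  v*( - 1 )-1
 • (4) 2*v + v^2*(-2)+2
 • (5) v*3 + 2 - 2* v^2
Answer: 4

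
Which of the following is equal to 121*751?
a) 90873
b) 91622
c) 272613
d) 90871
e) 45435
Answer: d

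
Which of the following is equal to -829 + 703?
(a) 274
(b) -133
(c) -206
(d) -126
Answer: d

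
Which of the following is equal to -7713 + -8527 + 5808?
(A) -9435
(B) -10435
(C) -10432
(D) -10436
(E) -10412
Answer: C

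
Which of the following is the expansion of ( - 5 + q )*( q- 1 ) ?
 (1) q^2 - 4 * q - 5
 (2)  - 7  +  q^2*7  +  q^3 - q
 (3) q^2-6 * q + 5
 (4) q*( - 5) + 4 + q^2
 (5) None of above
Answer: 3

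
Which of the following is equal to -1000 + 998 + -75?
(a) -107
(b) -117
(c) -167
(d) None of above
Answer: d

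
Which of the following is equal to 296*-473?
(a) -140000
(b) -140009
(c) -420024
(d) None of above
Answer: d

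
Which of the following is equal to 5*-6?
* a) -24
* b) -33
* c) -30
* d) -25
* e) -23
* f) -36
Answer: c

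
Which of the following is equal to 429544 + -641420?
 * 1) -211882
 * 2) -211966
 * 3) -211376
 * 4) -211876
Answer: 4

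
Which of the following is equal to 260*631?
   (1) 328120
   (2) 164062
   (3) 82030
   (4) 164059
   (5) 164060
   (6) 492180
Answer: 5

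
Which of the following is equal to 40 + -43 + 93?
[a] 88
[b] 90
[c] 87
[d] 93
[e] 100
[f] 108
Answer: b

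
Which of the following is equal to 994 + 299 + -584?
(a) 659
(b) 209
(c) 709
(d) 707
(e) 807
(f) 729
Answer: c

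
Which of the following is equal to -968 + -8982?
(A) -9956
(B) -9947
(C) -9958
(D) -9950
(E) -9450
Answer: D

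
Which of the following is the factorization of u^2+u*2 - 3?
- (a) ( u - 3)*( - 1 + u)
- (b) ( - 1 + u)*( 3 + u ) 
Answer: b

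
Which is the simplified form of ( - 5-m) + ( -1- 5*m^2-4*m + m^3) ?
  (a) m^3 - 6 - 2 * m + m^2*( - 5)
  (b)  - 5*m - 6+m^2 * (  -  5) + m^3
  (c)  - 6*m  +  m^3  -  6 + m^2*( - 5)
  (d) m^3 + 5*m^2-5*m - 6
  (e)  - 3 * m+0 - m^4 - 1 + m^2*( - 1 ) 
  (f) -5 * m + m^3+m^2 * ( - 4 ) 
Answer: b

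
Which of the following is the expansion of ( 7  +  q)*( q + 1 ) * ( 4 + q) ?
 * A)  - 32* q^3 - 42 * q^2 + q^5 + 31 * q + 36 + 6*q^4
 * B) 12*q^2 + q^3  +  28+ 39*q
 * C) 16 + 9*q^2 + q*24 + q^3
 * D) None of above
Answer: B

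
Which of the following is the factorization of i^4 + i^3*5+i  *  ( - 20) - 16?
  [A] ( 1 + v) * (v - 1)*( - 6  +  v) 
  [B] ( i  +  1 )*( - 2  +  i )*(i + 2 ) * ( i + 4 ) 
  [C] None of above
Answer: B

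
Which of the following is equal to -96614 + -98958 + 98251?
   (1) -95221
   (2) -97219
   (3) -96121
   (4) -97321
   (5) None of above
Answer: 4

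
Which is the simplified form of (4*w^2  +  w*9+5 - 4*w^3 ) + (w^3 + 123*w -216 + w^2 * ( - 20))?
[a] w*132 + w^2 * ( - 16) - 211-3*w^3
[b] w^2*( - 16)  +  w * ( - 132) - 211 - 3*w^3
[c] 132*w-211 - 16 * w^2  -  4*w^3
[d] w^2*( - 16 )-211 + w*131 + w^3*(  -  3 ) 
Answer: a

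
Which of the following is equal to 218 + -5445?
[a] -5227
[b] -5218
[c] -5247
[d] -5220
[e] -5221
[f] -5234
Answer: a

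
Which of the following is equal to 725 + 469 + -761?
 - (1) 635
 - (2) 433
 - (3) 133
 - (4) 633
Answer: 2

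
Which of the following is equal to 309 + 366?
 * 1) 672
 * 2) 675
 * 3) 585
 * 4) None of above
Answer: 2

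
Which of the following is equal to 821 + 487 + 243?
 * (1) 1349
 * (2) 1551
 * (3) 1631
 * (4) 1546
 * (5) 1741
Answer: 2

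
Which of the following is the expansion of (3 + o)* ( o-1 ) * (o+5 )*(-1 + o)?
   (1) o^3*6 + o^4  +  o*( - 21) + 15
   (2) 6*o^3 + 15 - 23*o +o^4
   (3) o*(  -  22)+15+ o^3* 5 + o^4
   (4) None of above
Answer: 4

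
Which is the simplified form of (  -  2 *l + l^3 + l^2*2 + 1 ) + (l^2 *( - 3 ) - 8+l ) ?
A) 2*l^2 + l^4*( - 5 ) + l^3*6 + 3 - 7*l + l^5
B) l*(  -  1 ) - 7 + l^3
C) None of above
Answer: C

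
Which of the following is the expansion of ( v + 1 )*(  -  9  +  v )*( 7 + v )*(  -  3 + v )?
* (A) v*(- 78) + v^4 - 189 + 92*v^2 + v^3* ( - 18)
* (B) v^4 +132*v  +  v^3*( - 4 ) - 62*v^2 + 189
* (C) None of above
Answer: B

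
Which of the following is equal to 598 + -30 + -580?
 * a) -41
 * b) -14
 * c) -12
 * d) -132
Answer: c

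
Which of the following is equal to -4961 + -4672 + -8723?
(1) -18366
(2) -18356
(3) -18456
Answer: 2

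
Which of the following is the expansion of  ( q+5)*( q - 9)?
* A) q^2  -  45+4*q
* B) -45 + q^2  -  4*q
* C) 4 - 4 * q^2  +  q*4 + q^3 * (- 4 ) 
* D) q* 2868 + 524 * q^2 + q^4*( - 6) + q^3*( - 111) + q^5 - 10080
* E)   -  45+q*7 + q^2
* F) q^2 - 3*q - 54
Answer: B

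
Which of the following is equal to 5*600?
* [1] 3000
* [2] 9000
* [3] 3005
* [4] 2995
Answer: 1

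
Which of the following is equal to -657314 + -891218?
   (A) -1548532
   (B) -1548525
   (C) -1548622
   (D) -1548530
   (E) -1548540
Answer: A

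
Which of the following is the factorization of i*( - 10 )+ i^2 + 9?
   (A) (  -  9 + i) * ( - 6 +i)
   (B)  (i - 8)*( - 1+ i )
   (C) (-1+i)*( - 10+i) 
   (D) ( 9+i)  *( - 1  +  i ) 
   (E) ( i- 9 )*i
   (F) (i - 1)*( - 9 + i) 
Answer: F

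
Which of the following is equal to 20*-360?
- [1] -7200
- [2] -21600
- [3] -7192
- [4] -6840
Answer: 1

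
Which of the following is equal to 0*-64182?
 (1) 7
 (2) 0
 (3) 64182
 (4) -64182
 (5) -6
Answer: 2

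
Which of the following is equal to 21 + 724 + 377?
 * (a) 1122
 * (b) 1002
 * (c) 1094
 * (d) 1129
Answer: a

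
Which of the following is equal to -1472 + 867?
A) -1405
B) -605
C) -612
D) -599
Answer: B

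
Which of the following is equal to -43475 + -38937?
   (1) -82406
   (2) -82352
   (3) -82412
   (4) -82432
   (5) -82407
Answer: 3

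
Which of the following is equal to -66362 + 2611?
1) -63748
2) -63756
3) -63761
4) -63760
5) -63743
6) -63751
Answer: 6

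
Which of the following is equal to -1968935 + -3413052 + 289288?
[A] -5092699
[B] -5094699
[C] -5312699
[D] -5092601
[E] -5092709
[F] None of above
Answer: A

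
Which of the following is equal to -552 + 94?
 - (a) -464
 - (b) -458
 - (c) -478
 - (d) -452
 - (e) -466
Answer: b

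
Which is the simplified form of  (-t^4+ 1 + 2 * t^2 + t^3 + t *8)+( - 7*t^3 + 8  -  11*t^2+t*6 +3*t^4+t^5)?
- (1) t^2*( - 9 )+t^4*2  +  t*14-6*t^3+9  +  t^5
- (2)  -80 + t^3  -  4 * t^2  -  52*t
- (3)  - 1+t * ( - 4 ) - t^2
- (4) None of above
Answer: 1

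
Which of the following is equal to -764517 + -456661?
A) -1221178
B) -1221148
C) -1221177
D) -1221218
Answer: A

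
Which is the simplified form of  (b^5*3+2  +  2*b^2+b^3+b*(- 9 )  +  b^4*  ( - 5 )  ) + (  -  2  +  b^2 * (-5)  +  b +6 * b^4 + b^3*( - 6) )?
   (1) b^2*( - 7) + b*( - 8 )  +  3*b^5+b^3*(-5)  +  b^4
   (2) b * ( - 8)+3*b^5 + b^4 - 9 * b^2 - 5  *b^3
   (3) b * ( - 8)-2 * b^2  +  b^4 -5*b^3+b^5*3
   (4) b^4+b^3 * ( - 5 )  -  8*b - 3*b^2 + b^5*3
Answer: 4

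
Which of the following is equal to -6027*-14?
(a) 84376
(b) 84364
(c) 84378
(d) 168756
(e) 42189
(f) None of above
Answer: c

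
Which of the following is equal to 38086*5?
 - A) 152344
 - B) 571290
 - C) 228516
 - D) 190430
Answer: D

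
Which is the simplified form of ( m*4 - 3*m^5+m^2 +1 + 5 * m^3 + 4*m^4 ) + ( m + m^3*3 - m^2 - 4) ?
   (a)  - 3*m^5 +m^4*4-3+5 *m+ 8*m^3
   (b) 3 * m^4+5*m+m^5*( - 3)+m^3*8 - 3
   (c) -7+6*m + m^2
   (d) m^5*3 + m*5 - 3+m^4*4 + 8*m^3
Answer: a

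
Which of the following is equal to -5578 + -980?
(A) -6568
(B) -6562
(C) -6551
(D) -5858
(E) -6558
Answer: E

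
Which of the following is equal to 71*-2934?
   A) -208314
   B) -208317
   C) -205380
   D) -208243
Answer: A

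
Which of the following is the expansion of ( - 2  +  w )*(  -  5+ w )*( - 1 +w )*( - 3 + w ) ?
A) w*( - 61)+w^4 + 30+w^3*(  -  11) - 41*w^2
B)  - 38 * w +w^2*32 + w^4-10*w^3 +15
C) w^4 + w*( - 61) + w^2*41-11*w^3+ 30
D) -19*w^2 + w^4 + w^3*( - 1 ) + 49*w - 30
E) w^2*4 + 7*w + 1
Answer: C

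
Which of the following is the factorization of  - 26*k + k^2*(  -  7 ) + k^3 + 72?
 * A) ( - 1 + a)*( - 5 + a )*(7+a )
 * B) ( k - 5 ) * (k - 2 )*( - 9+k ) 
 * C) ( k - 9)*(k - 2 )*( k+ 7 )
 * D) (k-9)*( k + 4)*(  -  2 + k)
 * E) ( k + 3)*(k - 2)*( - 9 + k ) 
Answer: D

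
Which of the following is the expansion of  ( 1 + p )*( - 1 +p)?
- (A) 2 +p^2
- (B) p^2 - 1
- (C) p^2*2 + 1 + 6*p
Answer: B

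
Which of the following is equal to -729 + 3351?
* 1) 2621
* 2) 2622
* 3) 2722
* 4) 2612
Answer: 2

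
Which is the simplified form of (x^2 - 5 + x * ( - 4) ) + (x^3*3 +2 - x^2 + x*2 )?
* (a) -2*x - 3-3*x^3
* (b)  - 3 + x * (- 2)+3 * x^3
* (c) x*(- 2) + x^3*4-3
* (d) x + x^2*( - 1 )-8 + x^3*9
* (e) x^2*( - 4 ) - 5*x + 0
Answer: b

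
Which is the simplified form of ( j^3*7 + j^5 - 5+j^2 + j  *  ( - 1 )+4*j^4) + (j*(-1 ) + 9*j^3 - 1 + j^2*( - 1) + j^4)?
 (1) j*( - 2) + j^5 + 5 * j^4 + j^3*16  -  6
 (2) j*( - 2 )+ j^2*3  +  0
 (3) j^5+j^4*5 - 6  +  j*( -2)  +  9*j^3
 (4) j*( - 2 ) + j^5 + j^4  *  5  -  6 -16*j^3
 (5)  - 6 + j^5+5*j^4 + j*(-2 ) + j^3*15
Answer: 1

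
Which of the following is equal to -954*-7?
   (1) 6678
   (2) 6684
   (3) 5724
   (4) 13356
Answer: 1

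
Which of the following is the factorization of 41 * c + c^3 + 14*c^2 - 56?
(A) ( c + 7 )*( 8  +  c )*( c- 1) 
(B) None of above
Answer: A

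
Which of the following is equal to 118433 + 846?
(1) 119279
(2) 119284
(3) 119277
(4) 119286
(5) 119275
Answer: 1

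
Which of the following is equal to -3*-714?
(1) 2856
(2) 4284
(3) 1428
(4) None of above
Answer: 4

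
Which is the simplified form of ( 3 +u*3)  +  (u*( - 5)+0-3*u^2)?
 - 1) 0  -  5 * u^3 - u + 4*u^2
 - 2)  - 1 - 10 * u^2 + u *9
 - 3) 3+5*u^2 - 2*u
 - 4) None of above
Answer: 4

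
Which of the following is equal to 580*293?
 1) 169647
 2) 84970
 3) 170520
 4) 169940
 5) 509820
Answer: 4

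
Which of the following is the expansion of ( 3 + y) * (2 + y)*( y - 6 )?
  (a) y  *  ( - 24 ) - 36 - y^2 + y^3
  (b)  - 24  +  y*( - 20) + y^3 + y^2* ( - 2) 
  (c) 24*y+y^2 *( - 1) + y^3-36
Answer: a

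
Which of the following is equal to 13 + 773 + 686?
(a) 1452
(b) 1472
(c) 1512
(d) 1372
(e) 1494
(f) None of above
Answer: b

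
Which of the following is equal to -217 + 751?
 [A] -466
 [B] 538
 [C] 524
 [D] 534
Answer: D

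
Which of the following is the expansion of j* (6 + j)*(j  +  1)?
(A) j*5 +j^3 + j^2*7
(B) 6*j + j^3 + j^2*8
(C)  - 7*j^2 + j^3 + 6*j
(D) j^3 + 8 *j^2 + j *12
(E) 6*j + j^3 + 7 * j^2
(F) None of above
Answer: E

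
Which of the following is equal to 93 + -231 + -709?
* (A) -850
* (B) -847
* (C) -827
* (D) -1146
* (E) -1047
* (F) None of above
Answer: B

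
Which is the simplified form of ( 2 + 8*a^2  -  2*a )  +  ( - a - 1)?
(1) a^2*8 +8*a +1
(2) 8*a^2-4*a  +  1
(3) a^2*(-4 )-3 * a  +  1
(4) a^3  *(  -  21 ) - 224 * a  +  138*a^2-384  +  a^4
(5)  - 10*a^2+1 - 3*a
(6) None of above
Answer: 6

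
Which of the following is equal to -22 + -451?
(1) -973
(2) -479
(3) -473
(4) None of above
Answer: 3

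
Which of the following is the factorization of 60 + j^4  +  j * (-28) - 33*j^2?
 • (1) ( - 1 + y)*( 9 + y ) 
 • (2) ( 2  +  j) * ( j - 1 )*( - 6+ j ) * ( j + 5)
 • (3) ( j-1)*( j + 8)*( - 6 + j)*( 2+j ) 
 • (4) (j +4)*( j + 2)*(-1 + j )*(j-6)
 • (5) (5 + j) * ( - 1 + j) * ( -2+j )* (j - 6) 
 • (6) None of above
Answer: 2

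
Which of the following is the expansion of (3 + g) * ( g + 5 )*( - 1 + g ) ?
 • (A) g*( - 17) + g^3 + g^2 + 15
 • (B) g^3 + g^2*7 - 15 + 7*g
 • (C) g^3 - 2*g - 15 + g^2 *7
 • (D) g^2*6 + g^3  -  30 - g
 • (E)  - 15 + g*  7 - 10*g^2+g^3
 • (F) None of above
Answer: B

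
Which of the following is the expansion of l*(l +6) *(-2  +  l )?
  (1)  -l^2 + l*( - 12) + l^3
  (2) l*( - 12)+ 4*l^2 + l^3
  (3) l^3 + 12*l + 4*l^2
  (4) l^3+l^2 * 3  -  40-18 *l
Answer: 2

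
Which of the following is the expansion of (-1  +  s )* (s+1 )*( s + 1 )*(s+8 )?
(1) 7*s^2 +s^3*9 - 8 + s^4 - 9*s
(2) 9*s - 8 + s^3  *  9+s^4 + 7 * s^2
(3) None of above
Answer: 1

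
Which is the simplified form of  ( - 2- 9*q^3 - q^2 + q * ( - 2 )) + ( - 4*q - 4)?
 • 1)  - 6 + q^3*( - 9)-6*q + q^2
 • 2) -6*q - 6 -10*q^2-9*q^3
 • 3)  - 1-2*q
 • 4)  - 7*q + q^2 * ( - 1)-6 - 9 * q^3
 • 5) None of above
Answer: 5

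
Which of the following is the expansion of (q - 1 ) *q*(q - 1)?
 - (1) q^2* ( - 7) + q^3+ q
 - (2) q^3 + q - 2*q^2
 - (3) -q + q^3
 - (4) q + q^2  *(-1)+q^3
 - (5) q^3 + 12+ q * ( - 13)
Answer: 2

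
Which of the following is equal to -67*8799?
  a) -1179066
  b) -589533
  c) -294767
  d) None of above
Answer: b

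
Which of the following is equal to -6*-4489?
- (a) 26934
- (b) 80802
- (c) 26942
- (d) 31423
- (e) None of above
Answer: a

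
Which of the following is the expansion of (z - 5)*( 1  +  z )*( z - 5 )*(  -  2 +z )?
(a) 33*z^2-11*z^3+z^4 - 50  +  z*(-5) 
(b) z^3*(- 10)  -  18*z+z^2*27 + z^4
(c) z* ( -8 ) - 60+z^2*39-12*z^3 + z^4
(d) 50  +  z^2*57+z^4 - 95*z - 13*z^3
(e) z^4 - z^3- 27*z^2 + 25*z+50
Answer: a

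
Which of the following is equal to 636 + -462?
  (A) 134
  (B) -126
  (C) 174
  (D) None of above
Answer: C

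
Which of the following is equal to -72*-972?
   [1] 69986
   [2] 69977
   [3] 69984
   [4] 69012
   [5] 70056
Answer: 3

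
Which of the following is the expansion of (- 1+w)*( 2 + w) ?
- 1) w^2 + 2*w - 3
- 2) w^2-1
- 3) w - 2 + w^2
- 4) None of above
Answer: 3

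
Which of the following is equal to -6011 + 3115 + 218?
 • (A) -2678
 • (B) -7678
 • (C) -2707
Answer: A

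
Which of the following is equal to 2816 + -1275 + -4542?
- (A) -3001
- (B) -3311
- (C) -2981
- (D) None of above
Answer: A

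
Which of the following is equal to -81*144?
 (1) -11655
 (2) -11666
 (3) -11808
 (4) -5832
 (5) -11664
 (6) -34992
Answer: 5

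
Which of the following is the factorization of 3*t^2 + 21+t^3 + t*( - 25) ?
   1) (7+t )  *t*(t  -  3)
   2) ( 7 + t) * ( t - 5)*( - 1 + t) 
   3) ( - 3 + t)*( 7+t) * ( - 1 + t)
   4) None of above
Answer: 3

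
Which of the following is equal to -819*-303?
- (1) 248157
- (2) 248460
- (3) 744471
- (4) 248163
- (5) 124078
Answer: 1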